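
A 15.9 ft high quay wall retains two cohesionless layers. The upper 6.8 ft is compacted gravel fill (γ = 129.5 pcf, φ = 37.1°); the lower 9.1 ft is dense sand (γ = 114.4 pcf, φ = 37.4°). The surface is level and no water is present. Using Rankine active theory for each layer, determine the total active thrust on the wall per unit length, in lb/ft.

K_a1 = tan²(45°−37.1°/2) = 0.2475; K_a2 = tan²(45°−37.4°/2) = 0.2443.
Layer 1: σ at base = K_a1 γ₁ h₁ = 217.9 psf; P₁ = ½×217.9×6.8 = 741.0.
Layer 2: σ_v at top = γ₁h₁ = 880.6; σ_h top = K_a2×880.6 = 215.1; σ_h base = K_a2×(880.6+114.4×9.1) = 469.4.
P₂ = ½(215.1+469.4)×9.1 = 3114. Total P_a = 741.0+3114 = 3855 lb/ft.

3860 lb/ft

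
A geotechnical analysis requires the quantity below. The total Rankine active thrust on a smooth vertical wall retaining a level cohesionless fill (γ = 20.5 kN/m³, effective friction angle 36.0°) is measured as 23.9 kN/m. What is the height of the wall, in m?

K_a = 0.2596. P_a = ½ K_a γ H² ⇒ H = √(2P_a/(K_a γ)).
H = √(2×23.9/(0.2596×20.5)) = 2.997 m.

3.00 m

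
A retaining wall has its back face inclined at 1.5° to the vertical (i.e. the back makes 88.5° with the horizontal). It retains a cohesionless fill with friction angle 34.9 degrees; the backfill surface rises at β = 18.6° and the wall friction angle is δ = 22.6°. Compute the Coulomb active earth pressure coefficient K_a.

K_a = sin²(α+φ) / [sin²α · sin(α−δ) · (1 + √{sin(φ+δ)sin(φ−β) / (sin(α−δ)sin(α+β))})²].
With α = 88.5°, φ = 34.9°, δ = 22.6°, β = 18.6°: K_a = 0.3303.

0.330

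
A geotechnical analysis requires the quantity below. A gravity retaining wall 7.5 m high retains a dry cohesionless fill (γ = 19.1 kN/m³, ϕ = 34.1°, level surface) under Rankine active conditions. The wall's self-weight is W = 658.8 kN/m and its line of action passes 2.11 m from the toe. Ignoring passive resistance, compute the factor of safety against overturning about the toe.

3.68

K_a = tan²(45° − 34.1°/2) = 0.2815.
P_a = ½K_aγH² = 0.5×0.2815×19.1×7.5² = 151.2 kN/m, acting at H/3 = 2.500 m above the base.
Overturning moment M_o = P_a × H/3 = 151.2 × 2.500 = 378.1.
Resisting moment M_r = W × 2.11 = 658.8 × 2.11 = 1390.
FS_overturning = M_r/M_o = 1390/378.1 = 3.677.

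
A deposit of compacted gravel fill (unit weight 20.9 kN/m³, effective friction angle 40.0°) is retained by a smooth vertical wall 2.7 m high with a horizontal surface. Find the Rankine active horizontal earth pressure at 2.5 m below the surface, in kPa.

K_a = (1 − sin φ)/(1 + sin φ) = 0.2174.
σ_h = K_a γ z = 0.2174 × 20.9 × 2.5 = 11.36 kPa.

11.4 kPa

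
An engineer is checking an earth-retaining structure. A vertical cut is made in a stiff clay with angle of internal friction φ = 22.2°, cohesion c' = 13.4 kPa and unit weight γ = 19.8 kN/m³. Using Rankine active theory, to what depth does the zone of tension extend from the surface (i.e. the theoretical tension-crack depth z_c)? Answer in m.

K_a = tan²(45° − 22.2°/2) = 0.4515; √K_a = 0.6720.
The active pressure is zero where K_a γ z = 2c√K_a, so z_c = 2c/(γ√K_a) = 2×13.4/(19.8×0.6720) = 2.014 m.

2.01 m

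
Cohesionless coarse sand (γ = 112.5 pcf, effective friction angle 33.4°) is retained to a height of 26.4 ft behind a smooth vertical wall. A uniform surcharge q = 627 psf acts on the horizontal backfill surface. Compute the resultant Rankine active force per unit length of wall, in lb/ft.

16200 lb/ft

K_a = tan²(45° − φ/2) = 0.2899.
Soil triangle: ½ K_a γ H² = 0.5×0.2899×112.5×26.4² = 11370 lb/ft.
Surcharge rectangle: K_a q H = 0.2899×627×26.4 = 4799 lb/ft.
Total = 11370 + 4799 = 16170 lb/ft.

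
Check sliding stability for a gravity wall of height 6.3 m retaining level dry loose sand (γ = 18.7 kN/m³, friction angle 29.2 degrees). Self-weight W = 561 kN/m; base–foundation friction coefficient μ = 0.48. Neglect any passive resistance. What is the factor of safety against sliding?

K_a = tan²(45° − 29.2°/2) = 0.3442.
P_a = ½K_aγH² = 0.5×0.3442×18.7×6.3² = 127.7 kN/m, acting at H/3 = 2.100 m above the base.
FS_sliding = μW / P_a = 0.48×561 / 127.7 = 2.108.

2.11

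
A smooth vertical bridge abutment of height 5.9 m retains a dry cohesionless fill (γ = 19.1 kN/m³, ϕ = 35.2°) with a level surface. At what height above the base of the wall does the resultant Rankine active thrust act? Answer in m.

1.97 m

K_a = 0.2687.
The pressure distribution is triangular, so the resultant acts at H/3 above the base = 5.9/3 = 1.967 m.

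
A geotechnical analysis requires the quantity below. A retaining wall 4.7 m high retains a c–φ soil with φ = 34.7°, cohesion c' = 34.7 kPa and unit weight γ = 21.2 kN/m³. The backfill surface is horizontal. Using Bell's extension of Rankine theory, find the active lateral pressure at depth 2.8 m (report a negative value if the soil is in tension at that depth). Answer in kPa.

K_a = (1 − sin φ)/(1 + sin φ) = 0.2745.
σ_a = K_a γ z − 2c√K_a = 0.2745×21.2×2.8 − 2×34.7×0.5239 = -20.07 kPa.

-20.1 kPa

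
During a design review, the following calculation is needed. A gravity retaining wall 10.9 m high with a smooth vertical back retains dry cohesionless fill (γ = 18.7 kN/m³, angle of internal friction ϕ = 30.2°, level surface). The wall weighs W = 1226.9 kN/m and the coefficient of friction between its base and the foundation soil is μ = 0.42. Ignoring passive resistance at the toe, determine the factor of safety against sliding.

1.40

K_a = tan²(45° − 30.2°/2) = 0.3307.
P_a = ½K_aγH² = 0.5×0.3307×18.7×10.9² = 367.3 kN/m, acting at H/3 = 3.633 m above the base.
FS_sliding = μW / P_a = 0.42×1226.9 / 367.3 = 1.403.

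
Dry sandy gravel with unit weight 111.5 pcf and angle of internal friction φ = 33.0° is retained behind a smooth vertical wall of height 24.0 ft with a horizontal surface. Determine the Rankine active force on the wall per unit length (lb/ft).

K_a = tan²(45° − φ/2) = 0.2948.
P_a = ½ K_a γ H² = 0.5 × 0.2948 × 111.5 × 24.0² = 9467 lb/ft.

9470 lb/ft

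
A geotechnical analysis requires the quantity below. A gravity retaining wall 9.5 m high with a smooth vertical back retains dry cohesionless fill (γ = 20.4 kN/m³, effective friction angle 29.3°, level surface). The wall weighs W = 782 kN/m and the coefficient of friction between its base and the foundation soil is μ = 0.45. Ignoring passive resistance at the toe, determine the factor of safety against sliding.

K_a = tan²(45° − 29.3°/2) = 0.3428.
P_a = ½K_aγH² = 0.5×0.3428×20.4×9.5² = 315.6 kN/m, acting at H/3 = 3.167 m above the base.
FS_sliding = μW / P_a = 0.45×782 / 315.6 = 1.115.

1.12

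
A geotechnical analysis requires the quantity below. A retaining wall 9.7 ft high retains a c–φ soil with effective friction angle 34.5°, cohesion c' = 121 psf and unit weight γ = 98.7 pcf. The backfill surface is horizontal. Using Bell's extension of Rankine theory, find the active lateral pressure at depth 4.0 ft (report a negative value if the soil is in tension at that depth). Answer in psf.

K_a = (1 − sin φ)/(1 + sin φ) = 0.2768.
σ_a = K_a γ z − 2c√K_a = 0.2768×98.7×4.0 − 2×121×0.5261 = -18.04 psf.

-18.0 psf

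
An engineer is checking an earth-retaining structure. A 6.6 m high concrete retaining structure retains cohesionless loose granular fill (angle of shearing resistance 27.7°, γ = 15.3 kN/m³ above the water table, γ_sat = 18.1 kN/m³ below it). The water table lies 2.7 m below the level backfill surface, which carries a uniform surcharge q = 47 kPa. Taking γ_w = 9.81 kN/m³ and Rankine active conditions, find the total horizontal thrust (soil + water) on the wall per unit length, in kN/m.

K_a = tan²(45° − φ/2) = 0.3653.
γ' = 18.1 − 9.81 = 8.290 kN/m³. h₂ = H − d_w = 3.9 m.
σ'_h: at surface K_a·q = 17.17; at WT K_a(q+γd_w) = 32.26; at base K_a(q+γd_w+γ'h₂) = 44.07 kPa.
P₁ = ½(17.17+32.26)×2.7 = 66.74; P₂ = ½(32.26+44.07)×3.9 = 148.9; P_w = ½γ_w h₂² = 74.61.
Total = 66.74+148.9+74.61 = 290.2 kN/m.

290 kN/m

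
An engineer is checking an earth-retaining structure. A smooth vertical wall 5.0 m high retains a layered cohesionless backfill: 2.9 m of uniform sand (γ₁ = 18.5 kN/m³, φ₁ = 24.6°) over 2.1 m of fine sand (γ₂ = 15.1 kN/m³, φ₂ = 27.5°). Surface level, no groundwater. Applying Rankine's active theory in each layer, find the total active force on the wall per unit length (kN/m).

K_a1 = tan²(45°−24.6°/2) = 0.4121; K_a2 = tan²(45°−27.5°/2) = 0.3682.
Layer 1: σ at base = K_a1 γ₁ h₁ = 22.11 kPa; P₁ = ½×22.11×2.9 = 32.06.
Layer 2: σ_v at top = γ₁h₁ = 53.65; σ_h top = K_a2×53.65 = 19.76; σ_h base = K_a2×(53.65+15.1×2.1) = 31.43.
P₂ = ½(19.76+31.43)×2.1 = 53.75. Total P_a = 32.06+53.75 = 85.81 kN/m.

85.8 kN/m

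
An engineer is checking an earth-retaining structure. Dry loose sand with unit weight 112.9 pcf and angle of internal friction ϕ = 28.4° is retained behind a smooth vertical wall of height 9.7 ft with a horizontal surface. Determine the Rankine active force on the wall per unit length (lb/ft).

1890 lb/ft

K_a = tan²(45° − φ/2) = 0.3554.
P_a = ½ K_a γ H² = 0.5 × 0.3554 × 112.9 × 9.7² = 1887 lb/ft.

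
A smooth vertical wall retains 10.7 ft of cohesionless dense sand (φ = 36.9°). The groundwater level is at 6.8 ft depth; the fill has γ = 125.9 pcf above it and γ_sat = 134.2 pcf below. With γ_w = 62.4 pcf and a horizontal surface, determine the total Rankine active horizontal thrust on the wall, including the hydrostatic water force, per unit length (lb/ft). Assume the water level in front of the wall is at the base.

K_a = tan²(45° − φ/2) = 0.2497.
γ' = 134.2 − 62.4 = 71.80 pcf. Depth below WT = 3.9 ft.
σ'_h at WT = K_a γ d_w = 213.7 psf; at base = 213.7 + K_a γ' × 3.9 = 283.7 psf.
P₁ (0–6.8 ft) = ½×213.7×6.8 = 726.7. P₂ (6.8–10.7 ft) = ½(213.7+283.7)×3.9 = 970.0.
P_w = ½ γ_w h₂² = 0.5×62.4×3.9² = 474.6. Total = 726.7+970.0+474.6 = 2171 lb/ft.

2170 lb/ft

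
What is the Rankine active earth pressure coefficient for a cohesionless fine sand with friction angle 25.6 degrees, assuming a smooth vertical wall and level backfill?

K_a = (1 − sin φ)/(1 + sin φ) = (1 − sin 25.6°)/(1 + sin 25.6°) = 0.3966.

0.397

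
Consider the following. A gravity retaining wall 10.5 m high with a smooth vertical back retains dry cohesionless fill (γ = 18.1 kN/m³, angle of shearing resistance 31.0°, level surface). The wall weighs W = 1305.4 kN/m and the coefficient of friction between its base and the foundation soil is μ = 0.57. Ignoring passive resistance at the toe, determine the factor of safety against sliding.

2.33

K_a = tan²(45° − 31.0°/2) = 0.3201.
P_a = ½K_aγH² = 0.5×0.3201×18.1×10.5² = 319.4 kN/m, acting at H/3 = 3.500 m above the base.
FS_sliding = μW / P_a = 0.57×1305.4 / 319.4 = 2.330.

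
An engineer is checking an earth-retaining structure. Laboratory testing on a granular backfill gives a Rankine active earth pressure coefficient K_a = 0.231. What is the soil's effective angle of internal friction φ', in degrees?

K_a = tan²(45° − φ/2) ⇒ 45° − φ/2 = arctan(√0.231) = 25.67°.
φ = 2(45° − 25.67°) = 38.66°.

38.7°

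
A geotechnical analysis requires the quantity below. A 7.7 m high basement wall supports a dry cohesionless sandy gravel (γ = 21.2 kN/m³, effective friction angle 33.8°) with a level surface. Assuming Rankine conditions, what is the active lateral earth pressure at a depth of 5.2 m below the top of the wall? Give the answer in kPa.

31.4 kPa

K_a = (1 − sin φ)/(1 + sin φ) = 0.2851.
σ_h = K_a γ z = 0.2851 × 21.2 × 5.2 = 31.43 kPa.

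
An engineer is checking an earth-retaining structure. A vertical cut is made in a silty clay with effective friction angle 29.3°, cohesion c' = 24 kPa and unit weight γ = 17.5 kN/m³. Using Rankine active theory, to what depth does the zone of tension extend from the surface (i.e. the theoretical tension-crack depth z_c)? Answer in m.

4.68 m

K_a = tan²(45° − 29.3°/2) = 0.3428; √K_a = 0.5855.
The active pressure is zero where K_a γ z = 2c√K_a, so z_c = 2c/(γ√K_a) = 2×24/(17.5×0.5855) = 4.684 m.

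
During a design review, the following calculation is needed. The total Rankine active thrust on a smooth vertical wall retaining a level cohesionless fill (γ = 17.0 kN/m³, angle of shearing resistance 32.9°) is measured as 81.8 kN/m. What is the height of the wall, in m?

K_a = 0.2960. P_a = ½ K_a γ H² ⇒ H = √(2P_a/(K_a γ)).
H = √(2×81.8/(0.2960×17.0)) = 5.702 m.

5.70 m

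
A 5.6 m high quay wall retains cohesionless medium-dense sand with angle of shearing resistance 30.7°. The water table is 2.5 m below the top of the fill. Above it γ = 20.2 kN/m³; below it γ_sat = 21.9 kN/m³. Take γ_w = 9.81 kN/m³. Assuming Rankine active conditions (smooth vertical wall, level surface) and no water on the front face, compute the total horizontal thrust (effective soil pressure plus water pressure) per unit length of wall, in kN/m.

K_a = tan²(45° − φ/2) = 0.3240.
γ' = 21.9 − 9.81 = 12.09 kN/m³. Depth below WT = 3.1 m.
σ'_h at WT = K_a γ d_w = 16.36 kPa; at base = 16.36 + K_a γ' × 3.1 = 28.51 kPa.
P₁ (0–2.5 m) = ½×16.36×2.5 = 20.45. P₂ (2.5–5.6 m) = ½(16.36+28.51)×3.1 = 69.55.
P_w = ½ γ_w h₂² = 0.5×9.81×3.1² = 47.14. Total = 20.45+69.55+47.14 = 137.1 kN/m.

137 kN/m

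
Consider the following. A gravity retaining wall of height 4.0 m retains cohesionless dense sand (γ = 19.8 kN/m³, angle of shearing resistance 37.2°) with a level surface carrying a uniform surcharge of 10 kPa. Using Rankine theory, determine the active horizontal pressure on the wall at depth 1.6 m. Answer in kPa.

10.3 kPa

K_a = (1 − sin φ)/(1 + sin φ) = 0.2464.
σ_v = γz + q = 19.8 × 1.6 + 10 = 41.68 kPa.
σ_h = K_a σ_v = 0.2464 × 41.68 = 10.27 kPa.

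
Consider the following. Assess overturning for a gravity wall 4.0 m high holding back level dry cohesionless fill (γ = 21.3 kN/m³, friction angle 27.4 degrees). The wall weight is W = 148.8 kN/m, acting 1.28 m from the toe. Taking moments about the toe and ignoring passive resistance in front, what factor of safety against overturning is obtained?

K_a = tan²(45° − 27.4°/2) = 0.3697.
P_a = ½K_aγH² = 0.5×0.3697×21.3×4.0² = 62.99 kN/m, acting at H/3 = 1.333 m above the base.
Overturning moment M_o = P_a × H/3 = 62.99 × 1.333 = 83.99.
Resisting moment M_r = W × 1.28 = 148.8 × 1.28 = 190.5.
FS_overturning = M_r/M_o = 190.5/83.99 = 2.268.

2.27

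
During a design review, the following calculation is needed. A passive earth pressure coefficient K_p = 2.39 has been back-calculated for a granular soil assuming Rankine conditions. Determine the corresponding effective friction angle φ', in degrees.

K_p = (1+sin φ)/(1−sin φ) ⇒ sin φ = (K_p − 1)/(K_p + 1) = 0.4100.
φ = arcsin(0.4100) = 24.21°.

24.2°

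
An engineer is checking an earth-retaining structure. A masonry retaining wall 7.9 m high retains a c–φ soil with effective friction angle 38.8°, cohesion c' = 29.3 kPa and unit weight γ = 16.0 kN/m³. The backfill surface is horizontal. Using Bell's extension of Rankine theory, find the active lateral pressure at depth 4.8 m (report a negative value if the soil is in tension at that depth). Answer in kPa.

-10.4 kPa

K_a = (1 − sin φ)/(1 + sin φ) = 0.2296.
σ_a = K_a γ z − 2c√K_a = 0.2296×16.0×4.8 − 2×29.3×0.4791 = -10.45 kPa.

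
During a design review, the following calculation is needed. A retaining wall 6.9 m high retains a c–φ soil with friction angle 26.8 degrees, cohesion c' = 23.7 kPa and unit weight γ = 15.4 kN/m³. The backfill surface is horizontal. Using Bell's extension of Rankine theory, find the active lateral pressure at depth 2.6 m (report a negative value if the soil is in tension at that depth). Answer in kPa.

-14.0 kPa

K_a = (1 − sin φ)/(1 + sin φ) = 0.3785.
σ_a = K_a γ z − 2c√K_a = 0.3785×15.4×2.6 − 2×23.7×0.6152 = -14.01 kPa.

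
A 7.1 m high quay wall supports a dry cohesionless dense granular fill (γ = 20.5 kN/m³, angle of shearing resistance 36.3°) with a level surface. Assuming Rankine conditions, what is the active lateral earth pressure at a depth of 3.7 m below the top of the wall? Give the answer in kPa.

K_a = (1 − sin φ)/(1 + sin φ) = 0.2563.
σ_h = K_a γ z = 0.2563 × 20.5 × 3.7 = 19.44 kPa.

19.4 kPa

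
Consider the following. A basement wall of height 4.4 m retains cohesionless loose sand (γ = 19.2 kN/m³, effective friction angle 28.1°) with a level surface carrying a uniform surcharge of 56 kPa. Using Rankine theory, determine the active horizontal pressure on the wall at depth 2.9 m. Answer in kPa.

K_a = (1 − sin φ)/(1 + sin φ) = 0.3596.
σ_v = γz + q = 19.2 × 2.9 + 56 = 111.7 kPa.
σ_h = K_a σ_v = 0.3596 × 111.7 = 40.16 kPa.

40.2 kPa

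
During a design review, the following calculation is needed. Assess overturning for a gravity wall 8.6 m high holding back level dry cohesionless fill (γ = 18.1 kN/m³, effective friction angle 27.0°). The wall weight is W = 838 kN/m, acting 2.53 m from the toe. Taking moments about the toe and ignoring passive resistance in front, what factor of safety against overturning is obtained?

K_a = tan²(45° − 27.0°/2) = 0.3755.
P_a = ½K_aγH² = 0.5×0.3755×18.1×8.6² = 251.4 kN/m, acting at H/3 = 2.867 m above the base.
Overturning moment M_o = P_a × H/3 = 251.4 × 2.867 = 720.5.
Resisting moment M_r = W × 2.53 = 838 × 2.53 = 2120.
FS_overturning = M_r/M_o = 2120/720.5 = 2.942.

2.94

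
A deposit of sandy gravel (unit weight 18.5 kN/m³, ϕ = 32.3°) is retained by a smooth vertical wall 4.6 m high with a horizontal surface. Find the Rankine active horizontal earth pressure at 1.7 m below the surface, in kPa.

9.54 kPa

K_a = (1 − sin φ)/(1 + sin φ) = 0.3035.
σ_h = K_a γ z = 0.3035 × 18.5 × 1.7 = 9.544 kPa.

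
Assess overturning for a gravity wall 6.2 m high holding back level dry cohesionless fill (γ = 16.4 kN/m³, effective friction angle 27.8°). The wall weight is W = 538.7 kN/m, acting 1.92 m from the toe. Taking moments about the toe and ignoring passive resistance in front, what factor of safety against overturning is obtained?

K_a = tan²(45° − 27.8°/2) = 0.3639.
P_a = ½K_aγH² = 0.5×0.3639×16.4×6.2² = 114.7 kN/m, acting at H/3 = 2.067 m above the base.
Overturning moment M_o = P_a × H/3 = 114.7 × 2.067 = 237.1.
Resisting moment M_r = W × 1.92 = 538.7 × 1.92 = 1034.
FS_overturning = M_r/M_o = 1034/237.1 = 4.363.

4.36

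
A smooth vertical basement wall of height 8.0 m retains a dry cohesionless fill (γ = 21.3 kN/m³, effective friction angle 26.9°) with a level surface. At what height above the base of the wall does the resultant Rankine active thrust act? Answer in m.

K_a = 0.3770.
The pressure distribution is triangular, so the resultant acts at H/3 above the base = 8.0/3 = 2.667 m.

2.67 m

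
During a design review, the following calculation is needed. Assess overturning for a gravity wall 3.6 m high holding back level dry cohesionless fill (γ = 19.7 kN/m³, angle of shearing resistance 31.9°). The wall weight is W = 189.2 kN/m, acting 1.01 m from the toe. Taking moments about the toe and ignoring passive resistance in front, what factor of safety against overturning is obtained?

K_a = tan²(45° − 31.9°/2) = 0.3085.
P_a = ½K_aγH² = 0.5×0.3085×19.7×3.6² = 39.39 kN/m, acting at H/3 = 1.200 m above the base.
Overturning moment M_o = P_a × H/3 = 39.39 × 1.200 = 47.26.
Resisting moment M_r = W × 1.01 = 189.2 × 1.01 = 191.1.
FS_overturning = M_r/M_o = 191.1/47.26 = 4.043.

4.04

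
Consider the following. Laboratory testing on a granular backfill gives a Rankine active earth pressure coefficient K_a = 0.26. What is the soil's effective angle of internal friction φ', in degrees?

K_a = tan²(45° − φ/2) ⇒ 45° − φ/2 = arctan(√0.26) = 27.02°.
φ = 2(45° − 27.02°) = 35.97°.

36.0°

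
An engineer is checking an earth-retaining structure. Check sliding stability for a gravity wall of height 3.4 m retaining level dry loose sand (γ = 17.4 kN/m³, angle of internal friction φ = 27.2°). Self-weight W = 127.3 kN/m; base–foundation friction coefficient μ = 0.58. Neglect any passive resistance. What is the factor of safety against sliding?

K_a = tan²(45° − 27.2°/2) = 0.3726.
P_a = ½K_aγH² = 0.5×0.3726×17.4×3.4² = 37.47 kN/m, acting at H/3 = 1.133 m above the base.
FS_sliding = μW / P_a = 0.58×127.3 / 37.47 = 1.970.

1.97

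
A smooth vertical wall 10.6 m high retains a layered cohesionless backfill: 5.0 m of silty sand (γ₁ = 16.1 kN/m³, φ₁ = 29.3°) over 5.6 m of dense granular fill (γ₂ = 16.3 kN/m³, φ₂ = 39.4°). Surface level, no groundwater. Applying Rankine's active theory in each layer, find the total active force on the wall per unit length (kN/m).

227 kN/m

K_a1 = tan²(45°−29.3°/2) = 0.3428; K_a2 = tan²(45°−39.4°/2) = 0.2234.
Layer 1: σ at base = K_a1 γ₁ h₁ = 27.60 kPa; P₁ = ½×27.60×5.0 = 69.00.
Layer 2: σ_v at top = γ₁h₁ = 80.50; σ_h top = K_a2×80.50 = 17.99; σ_h base = K_a2×(80.50+16.3×5.6) = 38.38.
P₂ = ½(17.99+38.38)×5.6 = 157.8. Total P_a = 69.00+157.8 = 226.8 kN/m.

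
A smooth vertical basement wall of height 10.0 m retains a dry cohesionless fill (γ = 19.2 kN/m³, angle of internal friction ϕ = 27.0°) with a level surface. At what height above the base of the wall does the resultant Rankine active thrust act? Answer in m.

K_a = 0.3755.
The pressure distribution is triangular, so the resultant acts at H/3 above the base = 10.0/3 = 3.333 m.

3.33 m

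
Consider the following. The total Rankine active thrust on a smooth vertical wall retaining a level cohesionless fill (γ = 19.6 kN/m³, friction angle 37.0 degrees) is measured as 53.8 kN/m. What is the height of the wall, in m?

K_a = 0.2486. P_a = ½ K_a γ H² ⇒ H = √(2P_a/(K_a γ)).
H = √(2×53.8/(0.2486×19.6)) = 4.699 m.

4.70 m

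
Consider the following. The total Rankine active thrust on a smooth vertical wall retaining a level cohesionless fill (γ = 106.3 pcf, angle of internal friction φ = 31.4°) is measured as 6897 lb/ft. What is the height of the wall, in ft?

20.3 ft

K_a = 0.3149. P_a = ½ K_a γ H² ⇒ H = √(2P_a/(K_a γ)).
H = √(2×6897/(0.3149×106.3)) = 20.30 ft.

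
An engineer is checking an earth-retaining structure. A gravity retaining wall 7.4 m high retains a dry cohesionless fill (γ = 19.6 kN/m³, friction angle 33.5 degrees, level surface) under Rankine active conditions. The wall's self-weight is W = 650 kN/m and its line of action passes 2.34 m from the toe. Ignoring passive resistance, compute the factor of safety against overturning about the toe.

3.98

K_a = tan²(45° − 33.5°/2) = 0.2887.
P_a = ½K_aγH² = 0.5×0.2887×19.6×7.4² = 154.9 kN/m, acting at H/3 = 2.467 m above the base.
Overturning moment M_o = P_a × H/3 = 154.9 × 2.467 = 382.2.
Resisting moment M_r = W × 2.34 = 650 × 2.34 = 1521.
FS_overturning = M_r/M_o = 1521/382.2 = 3.980.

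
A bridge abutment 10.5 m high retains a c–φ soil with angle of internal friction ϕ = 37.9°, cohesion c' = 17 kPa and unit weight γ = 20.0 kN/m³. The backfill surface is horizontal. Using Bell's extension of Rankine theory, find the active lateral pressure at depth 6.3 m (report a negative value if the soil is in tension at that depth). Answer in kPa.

13.5 kPa

K_a = (1 − sin φ)/(1 + sin φ) = 0.2389.
σ_a = K_a γ z − 2c√K_a = 0.2389×20.0×6.3 − 2×17×0.4888 = 13.49 kPa.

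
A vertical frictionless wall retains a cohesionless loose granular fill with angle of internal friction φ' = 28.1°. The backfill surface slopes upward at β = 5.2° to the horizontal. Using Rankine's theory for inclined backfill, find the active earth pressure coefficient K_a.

K_a = cos β · (cos β − √(cos²β − cos²φ)) / (cos β + √(cos²β − cos²φ)).
cos β = 0.9959, cos φ = 0.8821, √(cos²β − cos²φ) = 0.4622.
K_a = 0.9959 × (0.9959 − 0.4622)/(0.9959 + 0.4622) = 0.3645.

0.365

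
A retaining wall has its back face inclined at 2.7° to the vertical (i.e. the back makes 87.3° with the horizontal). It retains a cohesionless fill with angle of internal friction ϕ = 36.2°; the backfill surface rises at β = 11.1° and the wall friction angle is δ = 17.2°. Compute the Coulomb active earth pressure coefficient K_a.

K_a = sin²(α+φ) / [sin²α · sin(α−δ) · (1 + √{sin(φ+δ)sin(φ−β) / (sin(α−δ)sin(α+β))})²].
With α = 87.3°, φ = 36.2°, δ = 17.2°, β = 11.1°: K_a = 0.2877.

0.288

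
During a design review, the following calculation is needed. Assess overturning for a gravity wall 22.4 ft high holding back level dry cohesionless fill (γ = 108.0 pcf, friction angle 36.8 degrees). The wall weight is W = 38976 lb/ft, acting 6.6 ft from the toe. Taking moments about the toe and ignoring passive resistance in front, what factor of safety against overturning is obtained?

5.07

K_a = tan²(45° − 36.8°/2) = 0.2508.
P_a = ½K_aγH² = 0.5×0.2508×108.0×22.4² = 6794 lb/ft, acting at H/3 = 7.467 ft above the base.
Overturning moment M_o = P_a × H/3 = 6794 × 7.467 = 50730.
Resisting moment M_r = W × 6.6 = 38976 × 6.6 = 257200.
FS_overturning = M_r/M_o = 257200/50730 = 5.071.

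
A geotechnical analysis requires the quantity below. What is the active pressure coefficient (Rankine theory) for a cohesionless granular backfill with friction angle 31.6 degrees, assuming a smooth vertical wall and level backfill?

K_a = tan²(45° − φ/2) = tan²(29.20°) = 0.3123.

0.312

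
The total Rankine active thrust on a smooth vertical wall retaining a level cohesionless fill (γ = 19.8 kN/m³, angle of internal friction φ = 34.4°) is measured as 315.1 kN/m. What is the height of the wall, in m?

10.7 m

K_a = 0.2780. P_a = ½ K_a γ H² ⇒ H = √(2P_a/(K_a γ)).
H = √(2×315.1/(0.2780×19.8)) = 10.70 m.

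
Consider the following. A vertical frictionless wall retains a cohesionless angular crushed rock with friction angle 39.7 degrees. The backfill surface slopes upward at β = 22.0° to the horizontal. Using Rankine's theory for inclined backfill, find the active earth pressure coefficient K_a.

0.263

K_a = cos β · (cos β − √(cos²β − cos²φ)) / (cos β + √(cos²β − cos²φ)).
cos β = 0.9272, cos φ = 0.7694, √(cos²β − cos²φ) = 0.5174.
K_a = 0.9272 × (0.9272 − 0.5174)/(0.9272 + 0.5174) = 0.2630.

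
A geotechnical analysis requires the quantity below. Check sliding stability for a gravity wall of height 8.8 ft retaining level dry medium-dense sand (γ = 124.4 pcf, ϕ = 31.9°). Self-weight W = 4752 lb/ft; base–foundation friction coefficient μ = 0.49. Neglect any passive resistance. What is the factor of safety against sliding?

1.57

K_a = tan²(45° − 31.9°/2) = 0.3085.
P_a = ½K_aγH² = 0.5×0.3085×124.4×8.8² = 1486 lb/ft, acting at H/3 = 2.933 ft above the base.
FS_sliding = μW / P_a = 0.49×4752 / 1486 = 1.567.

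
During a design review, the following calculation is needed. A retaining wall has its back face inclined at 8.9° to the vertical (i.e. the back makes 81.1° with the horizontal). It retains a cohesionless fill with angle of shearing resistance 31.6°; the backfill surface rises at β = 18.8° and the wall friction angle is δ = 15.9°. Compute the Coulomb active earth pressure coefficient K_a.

0.471

K_a = sin²(α+φ) / [sin²α · sin(α−δ) · (1 + √{sin(φ+δ)sin(φ−β) / (sin(α−δ)sin(α+β))})²].
With α = 81.1°, φ = 31.6°, δ = 15.9°, β = 18.8°: K_a = 0.4714.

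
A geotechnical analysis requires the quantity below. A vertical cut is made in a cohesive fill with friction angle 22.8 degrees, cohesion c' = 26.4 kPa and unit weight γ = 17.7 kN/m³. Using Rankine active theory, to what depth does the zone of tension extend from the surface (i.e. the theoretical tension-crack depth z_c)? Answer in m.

4.49 m

K_a = tan²(45° − 22.8°/2) = 0.4414; √K_a = 0.6644.
The active pressure is zero where K_a γ z = 2c√K_a, so z_c = 2c/(γ√K_a) = 2×26.4/(17.7×0.6644) = 4.490 m.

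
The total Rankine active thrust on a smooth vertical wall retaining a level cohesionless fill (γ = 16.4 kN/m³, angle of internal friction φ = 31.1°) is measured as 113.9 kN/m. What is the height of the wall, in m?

K_a = 0.3188. P_a = ½ K_a γ H² ⇒ H = √(2P_a/(K_a γ)).
H = √(2×113.9/(0.3188×16.4)) = 6.601 m.

6.60 m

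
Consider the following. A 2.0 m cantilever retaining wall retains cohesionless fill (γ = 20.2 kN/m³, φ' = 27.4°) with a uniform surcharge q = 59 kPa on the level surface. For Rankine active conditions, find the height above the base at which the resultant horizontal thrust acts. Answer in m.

K_a = 0.3697.
Triangular part P₁ = ½K_aγH² = 14.93 at H/3 = 0.6667 m; rectangular part P₂ = K_a q H = 43.62 at H/2 = 1.000 m.
ȳ = (P₁·0.6667 + P₂·1.000)/(P₁+P₂) = 0.9150 m.

0.915 m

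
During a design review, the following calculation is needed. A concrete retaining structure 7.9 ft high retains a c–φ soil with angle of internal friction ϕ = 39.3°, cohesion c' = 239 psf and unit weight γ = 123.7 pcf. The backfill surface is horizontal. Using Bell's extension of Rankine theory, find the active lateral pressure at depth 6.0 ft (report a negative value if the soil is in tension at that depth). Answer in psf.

K_a = (1 − sin φ)/(1 + sin φ) = 0.2245.
σ_a = K_a γ z − 2c√K_a = 0.2245×123.7×6.0 − 2×239×0.4738 = -59.87 psf.

-59.9 psf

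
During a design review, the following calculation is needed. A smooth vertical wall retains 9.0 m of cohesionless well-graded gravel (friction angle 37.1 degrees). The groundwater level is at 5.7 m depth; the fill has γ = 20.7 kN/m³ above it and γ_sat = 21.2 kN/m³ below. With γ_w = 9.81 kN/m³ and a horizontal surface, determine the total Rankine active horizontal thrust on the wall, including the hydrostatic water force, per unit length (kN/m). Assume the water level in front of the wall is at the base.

248 kN/m

K_a = tan²(45° − φ/2) = 0.2475.
γ' = 21.2 − 9.81 = 11.39 kN/m³. Depth below WT = 3.3 m.
σ'_h at WT = K_a γ d_w = 29.20 kPa; at base = 29.20 + K_a γ' × 3.3 = 38.51 kPa.
P₁ (0–5.7 m) = ½×29.20×5.7 = 83.23. P₂ (5.7–9.0 m) = ½(29.20+38.51)×3.3 = 111.7.
P_w = ½ γ_w h₂² = 0.5×9.81×3.3² = 53.42. Total = 83.23+111.7+53.42 = 248.4 kN/m.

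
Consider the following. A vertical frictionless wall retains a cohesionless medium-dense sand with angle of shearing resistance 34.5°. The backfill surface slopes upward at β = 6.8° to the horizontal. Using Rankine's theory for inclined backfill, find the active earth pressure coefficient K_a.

0.282

K_a = cos β · (cos β − √(cos²β − cos²φ)) / (cos β + √(cos²β − cos²φ)).
cos β = 0.9930, cos φ = 0.8241, √(cos²β − cos²φ) = 0.5539.
K_a = 0.9930 × (0.9930 − 0.5539)/(0.9930 + 0.5539) = 0.2819.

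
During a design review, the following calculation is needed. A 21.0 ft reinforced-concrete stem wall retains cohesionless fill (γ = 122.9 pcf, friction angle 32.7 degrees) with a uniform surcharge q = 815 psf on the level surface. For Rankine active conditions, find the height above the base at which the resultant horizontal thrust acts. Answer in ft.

8.35 ft

K_a = 0.2985.
Triangular part P₁ = ½K_aγH² = 8089 at H/3 = 7.000 ft; rectangular part P₂ = K_a q H = 5109 at H/2 = 10.50 ft.
ȳ = (P₁·7.000 + P₂·10.50)/(P₁+P₂) = 8.355 ft.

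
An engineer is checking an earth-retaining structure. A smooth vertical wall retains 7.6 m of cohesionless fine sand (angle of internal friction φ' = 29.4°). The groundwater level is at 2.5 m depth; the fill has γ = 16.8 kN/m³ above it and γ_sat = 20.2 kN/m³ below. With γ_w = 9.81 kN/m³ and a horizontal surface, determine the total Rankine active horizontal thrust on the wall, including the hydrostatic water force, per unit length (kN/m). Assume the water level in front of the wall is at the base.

K_a = tan²(45° − φ/2) = 0.3415.
γ' = 20.2 − 9.81 = 10.39 kN/m³. Depth below WT = 5.1 m.
σ'_h at WT = K_a γ d_w = 14.34 kPa; at base = 14.34 + K_a γ' × 5.1 = 32.44 kPa.
P₁ (0–2.5 m) = ½×14.34×2.5 = 17.93. P₂ (2.5–7.6 m) = ½(14.34+32.44)×5.1 = 119.3.
P_w = ½ γ_w h₂² = 0.5×9.81×5.1² = 127.6. Total = 17.93+119.3+127.6 = 264.8 kN/m.

265 kN/m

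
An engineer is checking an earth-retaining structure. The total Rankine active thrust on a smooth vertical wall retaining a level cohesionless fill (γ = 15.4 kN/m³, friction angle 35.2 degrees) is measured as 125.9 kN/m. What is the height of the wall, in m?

K_a = 0.2687. P_a = ½ K_a γ H² ⇒ H = √(2P_a/(K_a γ)).
H = √(2×125.9/(0.2687×15.4)) = 7.801 m.

7.80 m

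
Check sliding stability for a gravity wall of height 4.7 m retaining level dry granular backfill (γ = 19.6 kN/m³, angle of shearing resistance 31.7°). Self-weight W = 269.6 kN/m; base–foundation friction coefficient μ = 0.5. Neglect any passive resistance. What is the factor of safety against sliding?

2.00

K_a = tan²(45° − 31.7°/2) = 0.3111.
P_a = ½K_aγH² = 0.5×0.3111×19.6×4.7² = 67.34 kN/m, acting at H/3 = 1.567 m above the base.
FS_sliding = μW / P_a = 0.5×269.6 / 67.34 = 2.002.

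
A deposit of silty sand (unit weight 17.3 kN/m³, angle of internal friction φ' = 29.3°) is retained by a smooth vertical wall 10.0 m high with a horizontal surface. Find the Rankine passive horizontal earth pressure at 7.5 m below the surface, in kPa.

378 kPa

K_p = (1 + sin φ)/(1 − sin φ) = 2.917.
σ_h = K_p γ z = 2.917 × 17.3 × 7.5 = 378.5 kPa.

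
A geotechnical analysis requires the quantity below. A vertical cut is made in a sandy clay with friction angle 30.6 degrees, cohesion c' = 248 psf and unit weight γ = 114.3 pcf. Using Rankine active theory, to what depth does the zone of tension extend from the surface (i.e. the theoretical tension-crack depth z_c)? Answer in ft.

K_a = tan²(45° − 30.6°/2) = 0.3253; √K_a = 0.5704.
The active pressure is zero where K_a γ z = 2c√K_a, so z_c = 2c/(γ√K_a) = 2×248/(114.3×0.5704) = 7.608 ft.

7.61 ft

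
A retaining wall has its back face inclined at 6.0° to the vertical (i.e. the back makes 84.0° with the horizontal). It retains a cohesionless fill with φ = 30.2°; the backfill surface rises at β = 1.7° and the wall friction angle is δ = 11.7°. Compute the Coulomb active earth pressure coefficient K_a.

0.354

K_a = sin²(α+φ) / [sin²α · sin(α−δ) · (1 + √{sin(φ+δ)sin(φ−β) / (sin(α−δ)sin(α+β))})²].
With α = 84.0°, φ = 30.2°, δ = 11.7°, β = 1.7°: K_a = 0.3541.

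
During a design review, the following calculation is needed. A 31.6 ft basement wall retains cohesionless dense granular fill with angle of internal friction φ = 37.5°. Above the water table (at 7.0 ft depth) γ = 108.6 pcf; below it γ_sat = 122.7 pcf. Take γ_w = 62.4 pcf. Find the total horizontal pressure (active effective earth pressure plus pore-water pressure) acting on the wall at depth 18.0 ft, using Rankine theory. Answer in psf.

1030 psf

K_a = (1 − sin φ)/(1 + sin φ) = 0.2432.
γ' = 122.7 − 62.4 = 60.30 pcf.
Effective vertical stress at 18.0 ft: σ'_v = 108.6×7.0 + 60.30×11.0 = 1424 psf.
σ'_h = K_a σ'_v = 0.2432 × 1424 = 346.2 psf; u = γ_w × 11.0 = 686.4 psf.
Total σ_h = 346.2 + 686.4 = 1033 psf.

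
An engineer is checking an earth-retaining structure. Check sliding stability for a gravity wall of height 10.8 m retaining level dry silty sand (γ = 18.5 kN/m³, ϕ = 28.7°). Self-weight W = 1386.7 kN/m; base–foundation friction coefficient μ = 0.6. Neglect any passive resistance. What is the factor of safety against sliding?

K_a = tan²(45° − 28.7°/2) = 0.3511.
P_a = ½K_aγH² = 0.5×0.3511×18.5×10.8² = 378.9 kN/m, acting at H/3 = 3.600 m above the base.
FS_sliding = μW / P_a = 0.6×1386.7 / 378.9 = 2.196.

2.20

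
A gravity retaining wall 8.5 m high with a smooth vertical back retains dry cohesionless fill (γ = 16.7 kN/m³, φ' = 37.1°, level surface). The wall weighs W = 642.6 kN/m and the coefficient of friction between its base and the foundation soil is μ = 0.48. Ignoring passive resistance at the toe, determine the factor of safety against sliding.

2.07

K_a = tan²(45° − 37.1°/2) = 0.2475.
P_a = ½K_aγH² = 0.5×0.2475×16.7×8.5² = 149.3 kN/m, acting at H/3 = 2.833 m above the base.
FS_sliding = μW / P_a = 0.48×642.6 / 149.3 = 2.066.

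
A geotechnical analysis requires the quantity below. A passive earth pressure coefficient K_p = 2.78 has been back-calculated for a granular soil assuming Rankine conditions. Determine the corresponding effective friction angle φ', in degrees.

K_p = (1+sin φ)/(1−sin φ) ⇒ sin φ = (K_p − 1)/(K_p + 1) = 0.4709.
φ = arcsin(0.4709) = 28.09°.

28.1°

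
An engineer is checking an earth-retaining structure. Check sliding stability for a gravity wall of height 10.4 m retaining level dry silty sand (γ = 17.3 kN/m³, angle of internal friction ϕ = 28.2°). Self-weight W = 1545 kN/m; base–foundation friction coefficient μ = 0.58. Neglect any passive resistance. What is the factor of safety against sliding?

K_a = tan²(45° − 28.2°/2) = 0.3582.
P_a = ½K_aγH² = 0.5×0.3582×17.3×10.4² = 335.1 kN/m, acting at H/3 = 3.467 m above the base.
FS_sliding = μW / P_a = 0.58×1545 / 335.1 = 2.674.

2.67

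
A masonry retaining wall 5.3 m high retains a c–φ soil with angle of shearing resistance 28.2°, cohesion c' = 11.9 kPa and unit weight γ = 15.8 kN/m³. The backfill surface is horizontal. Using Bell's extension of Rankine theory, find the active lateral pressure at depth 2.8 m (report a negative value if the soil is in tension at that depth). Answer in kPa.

K_a = (1 − sin φ)/(1 + sin φ) = 0.3582.
σ_a = K_a γ z − 2c√K_a = 0.3582×15.8×2.8 − 2×11.9×0.5985 = 1.602 kPa.

1.60 kPa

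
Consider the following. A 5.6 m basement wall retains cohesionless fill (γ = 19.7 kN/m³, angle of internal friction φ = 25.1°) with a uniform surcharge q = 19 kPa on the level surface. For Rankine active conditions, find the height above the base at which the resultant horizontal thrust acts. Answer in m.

2.11 m

K_a = 0.4043.
Triangular part P₁ = ½K_aγH² = 124.9 at H/3 = 1.867 m; rectangular part P₂ = K_a q H = 43.02 at H/2 = 2.800 m.
ȳ = (P₁·1.867 + P₂·2.800)/(P₁+P₂) = 2.106 m.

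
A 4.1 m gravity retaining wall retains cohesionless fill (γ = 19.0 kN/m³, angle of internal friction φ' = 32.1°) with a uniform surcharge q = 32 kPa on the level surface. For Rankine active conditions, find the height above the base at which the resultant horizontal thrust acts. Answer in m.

K_a = 0.3060.
Triangular part P₁ = ½K_aγH² = 48.87 at H/3 = 1.367 m; rectangular part P₂ = K_a q H = 40.15 at H/2 = 2.050 m.
ȳ = (P₁·1.367 + P₂·2.050)/(P₁+P₂) = 1.675 m.

1.67 m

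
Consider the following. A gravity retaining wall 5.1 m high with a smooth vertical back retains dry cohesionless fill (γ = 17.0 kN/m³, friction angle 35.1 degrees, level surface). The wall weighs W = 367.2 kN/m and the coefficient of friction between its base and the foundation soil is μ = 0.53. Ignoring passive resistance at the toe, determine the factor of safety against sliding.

3.26

K_a = tan²(45° − 35.1°/2) = 0.2698.
P_a = ½K_aγH² = 0.5×0.2698×17.0×5.1² = 59.66 kN/m, acting at H/3 = 1.700 m above the base.
FS_sliding = μW / P_a = 0.53×367.2 / 59.66 = 3.262.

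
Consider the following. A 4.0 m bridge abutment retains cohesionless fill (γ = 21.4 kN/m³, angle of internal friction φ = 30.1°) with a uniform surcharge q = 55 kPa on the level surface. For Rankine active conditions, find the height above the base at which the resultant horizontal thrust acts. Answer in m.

K_a = 0.3320.
Triangular part P₁ = ½K_aγH² = 56.84 at H/3 = 1.333 m; rectangular part P₂ = K_a q H = 73.04 at H/2 = 2.000 m.
ȳ = (P₁·1.333 + P₂·2.000)/(P₁+P₂) = 1.708 m.

1.71 m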